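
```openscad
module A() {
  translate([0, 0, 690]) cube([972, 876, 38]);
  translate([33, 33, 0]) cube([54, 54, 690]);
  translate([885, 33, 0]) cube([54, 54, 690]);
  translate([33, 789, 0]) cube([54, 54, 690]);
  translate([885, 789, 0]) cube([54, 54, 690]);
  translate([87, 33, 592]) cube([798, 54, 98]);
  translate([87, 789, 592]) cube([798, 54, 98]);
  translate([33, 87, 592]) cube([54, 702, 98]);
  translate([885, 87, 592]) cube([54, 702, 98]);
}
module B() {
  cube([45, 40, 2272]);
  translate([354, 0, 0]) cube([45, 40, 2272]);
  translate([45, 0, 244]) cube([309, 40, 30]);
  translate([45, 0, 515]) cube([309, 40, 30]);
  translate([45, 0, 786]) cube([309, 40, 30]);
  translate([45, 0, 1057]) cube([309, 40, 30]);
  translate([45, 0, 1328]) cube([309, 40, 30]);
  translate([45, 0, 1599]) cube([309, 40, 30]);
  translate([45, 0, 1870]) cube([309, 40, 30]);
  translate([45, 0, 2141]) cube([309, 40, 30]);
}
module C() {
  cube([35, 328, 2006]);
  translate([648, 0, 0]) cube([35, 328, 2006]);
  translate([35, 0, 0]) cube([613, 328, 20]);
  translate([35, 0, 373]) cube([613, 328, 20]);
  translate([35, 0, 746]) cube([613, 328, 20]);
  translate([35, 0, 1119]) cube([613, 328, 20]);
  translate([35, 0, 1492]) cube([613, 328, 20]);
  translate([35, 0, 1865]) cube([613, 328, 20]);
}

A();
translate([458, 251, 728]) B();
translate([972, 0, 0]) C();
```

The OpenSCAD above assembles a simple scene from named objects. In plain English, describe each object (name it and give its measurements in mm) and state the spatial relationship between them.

A is a table: top 972 mm (x) × 876 mm (y), 38 mm thick, upper face at z = 728 mm, on four 54×54 mm square legs, each inset 33 mm from the nearest pair of top edges, running from z = 0 to the bottom of the top. Four apron rails, 54 mm thick and 98 mm tall, run between adjacent legs with their top edges flush with the underside of the top and their outer faces flush with the legs' outer faces.

B is a straight ladder. Two 45×40 mm vertical rails, 2272 mm tall, stand 399 mm apart (outside-to-outside) with their front faces coplanar on the −y side. 8 rungs, each 40 mm deep and 30 mm tall, span between the inner faces of the rails, front faces flush with the rails. The lowest rung's underside is at z = 244 mm and rungs are spaced 271 mm apart (underside to underside).

C is a bookshelf 683 mm wide overall, 328 mm deep and 2006 mm tall. The two sides are 35 mm thick vertical panels. 6 horizontal shelves of 20 mm thickness span between the inner faces of the sides; the lowest shelf sits on the floor and shelves are stacked with a clear vertical gap of 353 mm between each pair.

The ladder is on top of the table. The bookshelf is against the table's +x side, with their −y faces flush.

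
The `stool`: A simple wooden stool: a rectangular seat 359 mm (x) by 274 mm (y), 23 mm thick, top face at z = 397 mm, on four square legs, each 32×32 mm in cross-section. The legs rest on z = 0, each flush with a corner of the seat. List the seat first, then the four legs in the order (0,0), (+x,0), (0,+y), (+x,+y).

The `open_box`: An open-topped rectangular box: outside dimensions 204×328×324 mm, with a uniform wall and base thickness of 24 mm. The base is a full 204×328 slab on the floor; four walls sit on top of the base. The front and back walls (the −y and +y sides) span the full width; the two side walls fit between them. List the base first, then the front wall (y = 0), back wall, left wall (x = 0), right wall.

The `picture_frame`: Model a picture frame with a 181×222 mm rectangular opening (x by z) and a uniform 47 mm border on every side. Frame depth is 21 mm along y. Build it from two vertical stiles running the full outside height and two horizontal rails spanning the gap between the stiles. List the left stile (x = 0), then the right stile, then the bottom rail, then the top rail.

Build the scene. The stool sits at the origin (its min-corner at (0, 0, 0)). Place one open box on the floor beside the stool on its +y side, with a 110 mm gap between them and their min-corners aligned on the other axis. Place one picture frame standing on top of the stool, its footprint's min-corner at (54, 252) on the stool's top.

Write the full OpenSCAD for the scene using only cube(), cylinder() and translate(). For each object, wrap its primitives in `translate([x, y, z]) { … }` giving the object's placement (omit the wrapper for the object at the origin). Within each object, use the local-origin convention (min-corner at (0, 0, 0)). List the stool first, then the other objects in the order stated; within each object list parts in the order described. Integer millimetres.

translate([0, 0, 374]) cube([359, 274, 23]);
cube([32, 32, 374]);
translate([327, 0, 0]) cube([32, 32, 374]);
translate([0, 242, 0]) cube([32, 32, 374]);
translate([327, 242, 0]) cube([32, 32, 374]);
translate([0, 384, 0]) {
  cube([204, 328, 24]);
  translate([0, 0, 24]) cube([204, 24, 300]);
  translate([0, 304, 24]) cube([204, 24, 300]);
  translate([0, 24, 24]) cube([24, 280, 300]);
  translate([180, 24, 24]) cube([24, 280, 300]);
}
translate([54, 252, 397]) {
  cube([47, 21, 316]);
  translate([228, 0, 0]) cube([47, 21, 316]);
  translate([47, 0, 0]) cube([181, 21, 47]);
  translate([47, 0, 269]) cube([181, 21, 47]);
}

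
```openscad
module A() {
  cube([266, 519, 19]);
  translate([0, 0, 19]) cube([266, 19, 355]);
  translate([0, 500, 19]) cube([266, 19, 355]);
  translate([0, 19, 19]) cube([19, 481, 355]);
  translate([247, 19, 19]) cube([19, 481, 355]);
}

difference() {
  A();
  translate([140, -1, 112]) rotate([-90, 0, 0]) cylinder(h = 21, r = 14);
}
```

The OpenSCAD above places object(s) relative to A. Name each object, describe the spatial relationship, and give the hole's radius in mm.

A is an open box. The open box has a circular hole through its front wall. The hole's radius is 14 mm.

The subtracted cylinder has r = 14 mm.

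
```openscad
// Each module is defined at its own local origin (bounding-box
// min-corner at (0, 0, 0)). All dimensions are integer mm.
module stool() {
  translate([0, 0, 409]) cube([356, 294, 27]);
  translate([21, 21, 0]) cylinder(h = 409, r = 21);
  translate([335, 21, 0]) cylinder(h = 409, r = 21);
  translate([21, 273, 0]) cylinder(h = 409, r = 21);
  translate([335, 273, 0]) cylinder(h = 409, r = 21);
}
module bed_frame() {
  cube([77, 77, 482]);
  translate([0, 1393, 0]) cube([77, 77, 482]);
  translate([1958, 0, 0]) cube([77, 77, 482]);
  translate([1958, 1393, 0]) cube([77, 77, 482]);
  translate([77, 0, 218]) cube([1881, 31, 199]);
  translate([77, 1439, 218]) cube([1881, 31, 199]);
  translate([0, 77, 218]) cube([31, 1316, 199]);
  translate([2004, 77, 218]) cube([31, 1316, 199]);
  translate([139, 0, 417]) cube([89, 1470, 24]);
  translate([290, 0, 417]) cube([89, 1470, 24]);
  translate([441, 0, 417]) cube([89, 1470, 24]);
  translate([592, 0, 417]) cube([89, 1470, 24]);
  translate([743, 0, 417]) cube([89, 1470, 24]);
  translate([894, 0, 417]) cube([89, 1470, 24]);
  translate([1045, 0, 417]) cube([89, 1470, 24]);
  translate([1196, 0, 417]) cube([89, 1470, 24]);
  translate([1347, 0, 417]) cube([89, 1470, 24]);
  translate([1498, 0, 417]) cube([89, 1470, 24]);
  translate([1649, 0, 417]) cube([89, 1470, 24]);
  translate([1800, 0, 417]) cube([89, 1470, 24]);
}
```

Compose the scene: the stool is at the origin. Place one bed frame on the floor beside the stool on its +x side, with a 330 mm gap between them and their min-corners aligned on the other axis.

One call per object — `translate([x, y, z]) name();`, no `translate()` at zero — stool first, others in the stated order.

stool();
translate([686, 0, 0]) bed_frame();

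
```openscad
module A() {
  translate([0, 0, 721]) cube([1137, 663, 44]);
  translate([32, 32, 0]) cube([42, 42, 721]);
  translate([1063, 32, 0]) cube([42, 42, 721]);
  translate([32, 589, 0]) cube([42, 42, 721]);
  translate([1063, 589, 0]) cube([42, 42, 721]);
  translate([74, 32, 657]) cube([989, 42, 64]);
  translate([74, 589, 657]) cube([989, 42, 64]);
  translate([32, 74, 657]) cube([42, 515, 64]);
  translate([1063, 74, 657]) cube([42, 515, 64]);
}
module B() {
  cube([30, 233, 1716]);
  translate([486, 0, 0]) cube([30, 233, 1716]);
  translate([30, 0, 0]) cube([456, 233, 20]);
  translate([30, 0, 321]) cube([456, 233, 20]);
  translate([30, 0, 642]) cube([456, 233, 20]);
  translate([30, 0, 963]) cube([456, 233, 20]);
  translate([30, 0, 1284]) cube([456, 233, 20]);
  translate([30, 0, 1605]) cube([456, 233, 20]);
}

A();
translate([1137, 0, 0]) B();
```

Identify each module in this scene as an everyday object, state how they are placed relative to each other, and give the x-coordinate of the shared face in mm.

A is a table. B is a bookshelf. The bookshelf is against the table's +x side, with their −y faces flush. The x-coordinate of the shared face is 1137 mm.

The table's +x face and the bookshelf's −x face are both at x = 1137 mm.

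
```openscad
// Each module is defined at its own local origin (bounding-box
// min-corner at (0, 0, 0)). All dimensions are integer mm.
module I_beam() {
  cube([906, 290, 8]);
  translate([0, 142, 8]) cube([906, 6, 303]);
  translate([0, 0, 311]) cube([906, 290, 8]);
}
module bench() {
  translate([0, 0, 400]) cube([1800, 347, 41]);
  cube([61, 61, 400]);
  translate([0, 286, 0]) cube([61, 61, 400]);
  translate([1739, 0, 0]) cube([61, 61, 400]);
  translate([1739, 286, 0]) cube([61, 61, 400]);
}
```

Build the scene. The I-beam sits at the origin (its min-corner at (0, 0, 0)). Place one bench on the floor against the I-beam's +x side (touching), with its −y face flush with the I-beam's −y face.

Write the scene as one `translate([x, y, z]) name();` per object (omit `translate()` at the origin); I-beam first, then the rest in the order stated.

I_beam();
translate([906, 0, 0]) bench();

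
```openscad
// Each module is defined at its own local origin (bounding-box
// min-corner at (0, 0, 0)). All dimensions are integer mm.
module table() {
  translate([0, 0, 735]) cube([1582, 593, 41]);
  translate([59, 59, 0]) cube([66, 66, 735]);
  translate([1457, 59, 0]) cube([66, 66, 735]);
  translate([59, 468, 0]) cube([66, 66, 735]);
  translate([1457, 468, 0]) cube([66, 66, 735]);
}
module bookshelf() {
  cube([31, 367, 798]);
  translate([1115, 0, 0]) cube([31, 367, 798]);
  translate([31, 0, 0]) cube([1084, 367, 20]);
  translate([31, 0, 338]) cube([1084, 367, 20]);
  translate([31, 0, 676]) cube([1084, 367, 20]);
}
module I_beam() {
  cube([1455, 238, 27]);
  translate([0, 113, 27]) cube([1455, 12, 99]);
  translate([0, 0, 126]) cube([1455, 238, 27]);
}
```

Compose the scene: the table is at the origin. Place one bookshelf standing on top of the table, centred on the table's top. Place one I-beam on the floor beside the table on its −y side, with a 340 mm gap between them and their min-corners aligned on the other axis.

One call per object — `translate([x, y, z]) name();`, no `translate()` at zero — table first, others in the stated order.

table();
translate([218, 113, 776]) bookshelf();
translate([0, -578, 0]) I_beam();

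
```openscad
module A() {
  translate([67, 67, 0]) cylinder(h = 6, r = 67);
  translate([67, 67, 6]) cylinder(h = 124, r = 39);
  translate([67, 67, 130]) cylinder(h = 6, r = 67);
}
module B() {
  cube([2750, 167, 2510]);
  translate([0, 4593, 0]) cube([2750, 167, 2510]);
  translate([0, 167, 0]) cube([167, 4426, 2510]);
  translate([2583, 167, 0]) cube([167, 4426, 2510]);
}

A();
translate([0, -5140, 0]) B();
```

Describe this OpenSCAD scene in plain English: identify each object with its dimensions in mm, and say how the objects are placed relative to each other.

A is a spool: two coaxial disc flanges of radius 67 mm and thickness 6 mm, joined by a core cylinder of radius 39 mm and height 124 mm. The lower flange rests on z = 0 and the three cylinders share a vertical axis.

B is a box-shaped house frame (walls only): outside footprint 2750×4760 mm, wall height 2510 mm, wall thickness 167 mm. The two y-facing walls run the full x-width; the two x-facing walls fit between the inner faces of the y-facing walls.

The house frame is on the floor beside the spool on its −y side.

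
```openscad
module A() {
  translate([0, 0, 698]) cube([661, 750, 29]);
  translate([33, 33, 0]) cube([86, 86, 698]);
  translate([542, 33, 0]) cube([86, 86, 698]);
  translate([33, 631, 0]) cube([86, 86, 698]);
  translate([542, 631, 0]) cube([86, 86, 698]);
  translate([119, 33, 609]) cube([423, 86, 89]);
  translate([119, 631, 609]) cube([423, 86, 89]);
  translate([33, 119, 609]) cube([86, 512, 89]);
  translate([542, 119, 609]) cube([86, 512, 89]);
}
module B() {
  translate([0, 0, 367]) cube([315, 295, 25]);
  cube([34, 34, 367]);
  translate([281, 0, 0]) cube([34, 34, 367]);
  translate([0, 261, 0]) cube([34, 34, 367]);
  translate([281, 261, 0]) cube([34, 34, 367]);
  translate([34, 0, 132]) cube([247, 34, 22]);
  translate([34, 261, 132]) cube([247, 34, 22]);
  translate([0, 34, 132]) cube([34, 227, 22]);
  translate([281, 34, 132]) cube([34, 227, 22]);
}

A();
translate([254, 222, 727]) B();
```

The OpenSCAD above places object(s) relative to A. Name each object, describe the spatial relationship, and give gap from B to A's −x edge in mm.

A is a table. B is a stool. The stool is on top of the table. The gap from the stool to the table's −x edge is 254 mm.

The stool's min-x is at 254; the table's min-x is 0; gap = 254 mm.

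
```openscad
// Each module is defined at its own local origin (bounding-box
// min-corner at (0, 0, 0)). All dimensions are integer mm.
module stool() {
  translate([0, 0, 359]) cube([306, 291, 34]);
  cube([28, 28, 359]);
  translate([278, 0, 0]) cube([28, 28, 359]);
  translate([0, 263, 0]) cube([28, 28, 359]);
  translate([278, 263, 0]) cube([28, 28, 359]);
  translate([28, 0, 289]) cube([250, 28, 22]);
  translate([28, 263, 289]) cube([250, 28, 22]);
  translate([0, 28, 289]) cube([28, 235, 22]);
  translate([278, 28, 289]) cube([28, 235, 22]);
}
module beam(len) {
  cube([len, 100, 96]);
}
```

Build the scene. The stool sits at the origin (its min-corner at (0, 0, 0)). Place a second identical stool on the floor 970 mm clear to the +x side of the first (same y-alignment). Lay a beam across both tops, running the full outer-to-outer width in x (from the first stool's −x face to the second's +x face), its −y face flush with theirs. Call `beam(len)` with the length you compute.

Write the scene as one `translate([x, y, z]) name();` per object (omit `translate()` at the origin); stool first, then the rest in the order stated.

stool();
translate([1276, 0, 0]) stool();
translate([0, 0, 393]) beam(1582);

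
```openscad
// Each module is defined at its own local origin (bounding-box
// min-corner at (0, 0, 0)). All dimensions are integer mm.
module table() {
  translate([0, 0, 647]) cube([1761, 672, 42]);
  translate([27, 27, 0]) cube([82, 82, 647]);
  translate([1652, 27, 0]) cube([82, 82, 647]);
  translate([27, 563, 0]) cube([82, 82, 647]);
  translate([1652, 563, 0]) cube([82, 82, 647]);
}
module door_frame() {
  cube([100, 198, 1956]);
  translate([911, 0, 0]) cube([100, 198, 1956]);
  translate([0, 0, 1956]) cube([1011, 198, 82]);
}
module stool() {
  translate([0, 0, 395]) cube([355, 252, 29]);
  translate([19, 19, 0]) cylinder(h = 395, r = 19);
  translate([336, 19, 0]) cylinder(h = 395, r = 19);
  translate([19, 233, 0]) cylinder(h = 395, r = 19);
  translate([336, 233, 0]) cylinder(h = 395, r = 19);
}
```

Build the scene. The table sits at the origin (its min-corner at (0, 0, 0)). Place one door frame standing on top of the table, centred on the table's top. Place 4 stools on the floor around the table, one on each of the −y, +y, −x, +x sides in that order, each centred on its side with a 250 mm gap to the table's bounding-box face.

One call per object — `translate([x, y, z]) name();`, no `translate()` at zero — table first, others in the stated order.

table();
translate([375, 237, 689]) door_frame();
translate([703, -502, 0]) stool();
translate([703, 922, 0]) stool();
translate([-605, 210, 0]) stool();
translate([2011, 210, 0]) stool();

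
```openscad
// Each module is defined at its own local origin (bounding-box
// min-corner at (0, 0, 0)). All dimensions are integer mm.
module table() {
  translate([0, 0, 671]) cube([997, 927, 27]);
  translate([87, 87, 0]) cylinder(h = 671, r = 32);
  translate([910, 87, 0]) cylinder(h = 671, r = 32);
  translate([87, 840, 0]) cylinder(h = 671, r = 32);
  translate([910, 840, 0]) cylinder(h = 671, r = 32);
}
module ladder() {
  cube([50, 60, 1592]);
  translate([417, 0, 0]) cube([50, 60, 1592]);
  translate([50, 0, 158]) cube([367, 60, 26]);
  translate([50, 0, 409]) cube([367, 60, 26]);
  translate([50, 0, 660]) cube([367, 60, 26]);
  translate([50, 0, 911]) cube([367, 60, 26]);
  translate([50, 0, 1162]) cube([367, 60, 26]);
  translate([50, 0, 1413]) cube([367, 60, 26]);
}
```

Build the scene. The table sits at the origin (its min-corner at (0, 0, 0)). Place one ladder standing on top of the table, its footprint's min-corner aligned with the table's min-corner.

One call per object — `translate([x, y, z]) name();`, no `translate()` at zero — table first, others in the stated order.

table();
translate([0, 0, 698]) ladder();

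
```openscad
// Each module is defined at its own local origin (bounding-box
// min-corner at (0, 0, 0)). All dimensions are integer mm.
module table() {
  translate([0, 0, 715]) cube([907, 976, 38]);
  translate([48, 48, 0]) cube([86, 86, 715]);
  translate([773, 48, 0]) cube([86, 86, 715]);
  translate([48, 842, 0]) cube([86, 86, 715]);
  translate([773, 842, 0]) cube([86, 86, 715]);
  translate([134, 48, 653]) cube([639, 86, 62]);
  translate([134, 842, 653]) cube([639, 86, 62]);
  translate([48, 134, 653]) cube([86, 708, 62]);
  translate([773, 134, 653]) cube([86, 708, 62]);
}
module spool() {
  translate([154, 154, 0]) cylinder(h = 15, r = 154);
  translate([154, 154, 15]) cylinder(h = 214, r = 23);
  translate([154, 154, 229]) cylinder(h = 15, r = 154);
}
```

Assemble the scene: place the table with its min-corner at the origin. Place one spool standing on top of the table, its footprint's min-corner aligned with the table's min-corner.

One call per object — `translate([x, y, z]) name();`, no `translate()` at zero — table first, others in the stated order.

table();
translate([0, 0, 753]) spool();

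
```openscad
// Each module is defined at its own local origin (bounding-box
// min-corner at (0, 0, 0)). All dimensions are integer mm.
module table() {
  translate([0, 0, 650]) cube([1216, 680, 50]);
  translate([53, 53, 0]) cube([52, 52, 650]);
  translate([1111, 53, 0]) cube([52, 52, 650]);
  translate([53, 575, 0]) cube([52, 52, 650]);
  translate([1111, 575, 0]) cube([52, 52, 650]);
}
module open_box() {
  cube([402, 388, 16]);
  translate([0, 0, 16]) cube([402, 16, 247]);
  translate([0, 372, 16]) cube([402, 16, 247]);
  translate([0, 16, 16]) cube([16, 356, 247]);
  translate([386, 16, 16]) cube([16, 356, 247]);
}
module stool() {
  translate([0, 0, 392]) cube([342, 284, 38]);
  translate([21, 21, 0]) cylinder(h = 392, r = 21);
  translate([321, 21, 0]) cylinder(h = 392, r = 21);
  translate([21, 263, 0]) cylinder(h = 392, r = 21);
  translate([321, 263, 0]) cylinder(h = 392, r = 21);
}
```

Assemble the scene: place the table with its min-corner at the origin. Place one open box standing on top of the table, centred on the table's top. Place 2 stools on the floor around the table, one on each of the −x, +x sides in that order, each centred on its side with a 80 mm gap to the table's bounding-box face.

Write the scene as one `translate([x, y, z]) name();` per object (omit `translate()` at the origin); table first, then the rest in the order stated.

table();
translate([407, 146, 700]) open_box();
translate([-422, 198, 0]) stool();
translate([1296, 198, 0]) stool();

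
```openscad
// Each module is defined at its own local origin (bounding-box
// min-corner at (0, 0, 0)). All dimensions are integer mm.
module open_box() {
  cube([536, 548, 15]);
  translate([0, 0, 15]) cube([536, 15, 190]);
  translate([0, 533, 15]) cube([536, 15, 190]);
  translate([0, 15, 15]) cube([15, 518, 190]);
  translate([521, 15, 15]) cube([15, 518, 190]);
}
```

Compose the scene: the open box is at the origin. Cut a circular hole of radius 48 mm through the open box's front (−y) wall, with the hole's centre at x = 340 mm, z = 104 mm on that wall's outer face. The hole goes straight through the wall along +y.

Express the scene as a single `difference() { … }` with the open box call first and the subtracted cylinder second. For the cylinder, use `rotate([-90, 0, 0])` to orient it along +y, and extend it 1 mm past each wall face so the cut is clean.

difference() {
  open_box();
  translate([340, -1, 104]) rotate([-90, 0, 0]) cylinder(h = 17, r = 48);
}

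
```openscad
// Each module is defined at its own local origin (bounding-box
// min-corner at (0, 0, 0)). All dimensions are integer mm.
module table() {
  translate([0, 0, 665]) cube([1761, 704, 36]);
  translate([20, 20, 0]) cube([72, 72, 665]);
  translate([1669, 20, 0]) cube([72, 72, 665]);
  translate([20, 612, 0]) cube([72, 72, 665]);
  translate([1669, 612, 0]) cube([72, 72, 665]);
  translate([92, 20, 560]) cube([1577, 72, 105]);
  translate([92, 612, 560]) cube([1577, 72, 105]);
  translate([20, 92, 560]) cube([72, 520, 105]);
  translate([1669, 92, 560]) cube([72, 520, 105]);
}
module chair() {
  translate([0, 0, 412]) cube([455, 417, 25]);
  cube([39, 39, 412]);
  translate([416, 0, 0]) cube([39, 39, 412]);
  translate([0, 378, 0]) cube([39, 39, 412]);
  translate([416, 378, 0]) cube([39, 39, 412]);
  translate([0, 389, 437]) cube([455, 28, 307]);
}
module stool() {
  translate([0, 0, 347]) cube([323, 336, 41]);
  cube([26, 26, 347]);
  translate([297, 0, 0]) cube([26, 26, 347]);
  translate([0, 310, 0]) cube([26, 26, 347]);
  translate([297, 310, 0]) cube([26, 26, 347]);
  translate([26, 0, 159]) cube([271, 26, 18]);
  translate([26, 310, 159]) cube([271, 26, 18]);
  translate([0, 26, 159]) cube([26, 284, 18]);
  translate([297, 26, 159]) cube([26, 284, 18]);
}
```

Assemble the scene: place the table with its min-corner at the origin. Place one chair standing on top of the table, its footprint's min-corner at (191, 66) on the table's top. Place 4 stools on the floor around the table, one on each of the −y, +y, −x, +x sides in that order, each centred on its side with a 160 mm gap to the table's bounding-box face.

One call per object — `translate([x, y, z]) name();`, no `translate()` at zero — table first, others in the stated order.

table();
translate([191, 66, 701]) chair();
translate([719, -496, 0]) stool();
translate([719, 864, 0]) stool();
translate([-483, 184, 0]) stool();
translate([1921, 184, 0]) stool();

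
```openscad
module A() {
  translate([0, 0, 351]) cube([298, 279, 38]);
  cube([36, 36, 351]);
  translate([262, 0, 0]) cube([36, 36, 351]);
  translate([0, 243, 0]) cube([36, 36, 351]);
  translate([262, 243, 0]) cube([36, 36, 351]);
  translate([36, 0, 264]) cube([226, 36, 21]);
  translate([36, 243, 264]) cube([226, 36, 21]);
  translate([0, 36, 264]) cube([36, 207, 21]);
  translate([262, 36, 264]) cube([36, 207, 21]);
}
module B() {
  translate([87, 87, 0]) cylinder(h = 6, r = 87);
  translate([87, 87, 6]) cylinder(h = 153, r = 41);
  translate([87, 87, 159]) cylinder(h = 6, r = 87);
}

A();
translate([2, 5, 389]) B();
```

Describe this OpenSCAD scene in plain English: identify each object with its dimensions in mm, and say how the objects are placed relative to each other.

A is a simple wooden stool: a rectangular seat 298 mm (x) by 279 mm (y), 38 mm thick, top face at z = 389 mm, on four square legs, each 36×36 mm in cross-section. The legs rest on z = 0, each flush with a corner of the seat. Four stretchers, 36 mm wide and 21 mm tall, connect adjacent legs with their undersides at z = 264 mm, each running between the inner faces of the legs it joins and aligned with the legs' outer faces on the other axis.

B is a spool: two coaxial disc flanges of radius 87 mm and thickness 6 mm, joined by a core cylinder of radius 41 mm and height 153 mm. The lower flange rests on z = 0 and the three cylinders share a vertical axis.

The spool is on top of the stool.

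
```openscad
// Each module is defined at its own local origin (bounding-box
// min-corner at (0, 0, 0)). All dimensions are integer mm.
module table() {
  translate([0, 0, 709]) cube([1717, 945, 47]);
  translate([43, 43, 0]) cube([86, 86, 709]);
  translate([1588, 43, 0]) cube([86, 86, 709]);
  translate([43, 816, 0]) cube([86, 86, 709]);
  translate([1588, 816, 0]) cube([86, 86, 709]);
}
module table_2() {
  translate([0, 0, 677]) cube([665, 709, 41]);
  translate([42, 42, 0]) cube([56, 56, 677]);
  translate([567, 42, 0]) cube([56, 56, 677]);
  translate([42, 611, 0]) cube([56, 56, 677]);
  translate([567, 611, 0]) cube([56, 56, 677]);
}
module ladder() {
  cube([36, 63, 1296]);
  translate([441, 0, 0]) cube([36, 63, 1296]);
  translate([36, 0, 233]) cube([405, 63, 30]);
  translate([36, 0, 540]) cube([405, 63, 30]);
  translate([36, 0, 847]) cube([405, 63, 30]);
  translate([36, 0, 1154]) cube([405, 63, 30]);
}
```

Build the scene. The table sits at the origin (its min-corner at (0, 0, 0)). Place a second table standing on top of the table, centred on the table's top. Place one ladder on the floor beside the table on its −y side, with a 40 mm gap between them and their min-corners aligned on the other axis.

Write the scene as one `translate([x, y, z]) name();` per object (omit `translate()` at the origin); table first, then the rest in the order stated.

table();
translate([526, 118, 756]) table_2();
translate([0, -103, 0]) ladder();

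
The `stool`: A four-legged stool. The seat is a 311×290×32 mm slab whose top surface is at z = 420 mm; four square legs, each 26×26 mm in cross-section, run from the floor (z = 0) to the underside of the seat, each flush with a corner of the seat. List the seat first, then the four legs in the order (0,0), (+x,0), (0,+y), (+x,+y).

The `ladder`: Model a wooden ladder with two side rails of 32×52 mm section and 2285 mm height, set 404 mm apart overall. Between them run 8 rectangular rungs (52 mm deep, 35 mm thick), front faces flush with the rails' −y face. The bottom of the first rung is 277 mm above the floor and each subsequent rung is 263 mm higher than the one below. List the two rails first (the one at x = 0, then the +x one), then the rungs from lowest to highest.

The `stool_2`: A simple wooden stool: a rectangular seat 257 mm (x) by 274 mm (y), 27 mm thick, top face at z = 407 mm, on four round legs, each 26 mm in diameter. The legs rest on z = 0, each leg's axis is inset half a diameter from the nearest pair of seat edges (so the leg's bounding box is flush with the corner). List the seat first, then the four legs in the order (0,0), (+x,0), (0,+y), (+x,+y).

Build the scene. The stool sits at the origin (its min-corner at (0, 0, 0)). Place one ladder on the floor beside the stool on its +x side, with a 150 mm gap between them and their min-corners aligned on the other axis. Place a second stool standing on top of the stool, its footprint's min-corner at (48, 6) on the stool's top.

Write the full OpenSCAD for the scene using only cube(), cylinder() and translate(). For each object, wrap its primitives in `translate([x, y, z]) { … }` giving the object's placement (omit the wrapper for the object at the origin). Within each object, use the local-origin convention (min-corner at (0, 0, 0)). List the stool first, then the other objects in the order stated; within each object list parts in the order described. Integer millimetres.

translate([0, 0, 388]) cube([311, 290, 32]);
cube([26, 26, 388]);
translate([285, 0, 0]) cube([26, 26, 388]);
translate([0, 264, 0]) cube([26, 26, 388]);
translate([285, 264, 0]) cube([26, 26, 388]);
translate([461, 0, 0]) {
  cube([32, 52, 2285]);
  translate([372, 0, 0]) cube([32, 52, 2285]);
  translate([32, 0, 277]) cube([340, 52, 35]);
  translate([32, 0, 540]) cube([340, 52, 35]);
  translate([32, 0, 803]) cube([340, 52, 35]);
  translate([32, 0, 1066]) cube([340, 52, 35]);
  translate([32, 0, 1329]) cube([340, 52, 35]);
  translate([32, 0, 1592]) cube([340, 52, 35]);
  translate([32, 0, 1855]) cube([340, 52, 35]);
  translate([32, 0, 2118]) cube([340, 52, 35]);
}
translate([48, 6, 420]) {
  translate([0, 0, 380]) cube([257, 274, 27]);
  translate([13, 13, 0]) cylinder(h = 380, r = 13);
  translate([244, 13, 0]) cylinder(h = 380, r = 13);
  translate([13, 261, 0]) cylinder(h = 380, r = 13);
  translate([244, 261, 0]) cylinder(h = 380, r = 13);
}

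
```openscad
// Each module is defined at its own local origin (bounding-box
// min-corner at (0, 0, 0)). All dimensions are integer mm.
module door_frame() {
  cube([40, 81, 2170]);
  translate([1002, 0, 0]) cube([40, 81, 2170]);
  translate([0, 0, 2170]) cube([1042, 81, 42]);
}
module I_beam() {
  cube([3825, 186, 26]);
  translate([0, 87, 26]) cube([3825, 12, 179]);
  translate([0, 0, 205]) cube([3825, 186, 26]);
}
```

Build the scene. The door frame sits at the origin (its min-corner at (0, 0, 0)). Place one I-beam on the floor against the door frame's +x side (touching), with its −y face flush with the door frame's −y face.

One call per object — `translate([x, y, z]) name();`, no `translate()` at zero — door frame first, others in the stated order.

door_frame();
translate([1042, 0, 0]) I_beam();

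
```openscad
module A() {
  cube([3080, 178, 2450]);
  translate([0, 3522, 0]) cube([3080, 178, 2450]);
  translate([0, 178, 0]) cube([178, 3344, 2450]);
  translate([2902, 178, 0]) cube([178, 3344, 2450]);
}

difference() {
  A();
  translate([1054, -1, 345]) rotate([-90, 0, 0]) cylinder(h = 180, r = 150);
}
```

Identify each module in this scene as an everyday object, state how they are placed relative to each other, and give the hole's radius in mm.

A is a house frame. The house frame has a circular hole through its front wall. The hole's radius is 150 mm.

The subtracted cylinder has r = 150 mm.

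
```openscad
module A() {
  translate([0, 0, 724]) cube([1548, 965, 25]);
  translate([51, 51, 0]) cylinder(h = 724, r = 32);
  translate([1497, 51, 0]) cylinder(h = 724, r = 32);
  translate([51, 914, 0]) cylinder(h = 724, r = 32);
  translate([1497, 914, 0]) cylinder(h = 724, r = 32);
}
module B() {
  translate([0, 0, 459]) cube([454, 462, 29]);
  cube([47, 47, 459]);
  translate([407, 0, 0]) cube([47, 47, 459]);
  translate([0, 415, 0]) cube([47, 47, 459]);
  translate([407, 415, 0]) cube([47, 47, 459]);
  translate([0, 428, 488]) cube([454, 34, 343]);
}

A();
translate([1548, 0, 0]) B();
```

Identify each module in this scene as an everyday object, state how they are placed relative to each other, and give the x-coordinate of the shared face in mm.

The table's +x face and the chair's −x face are both at x = 1548 mm.

A is a table. B is a chair. The chair is against the table's +x side, with their −y faces flush. The x-coordinate of the shared face is 1548 mm.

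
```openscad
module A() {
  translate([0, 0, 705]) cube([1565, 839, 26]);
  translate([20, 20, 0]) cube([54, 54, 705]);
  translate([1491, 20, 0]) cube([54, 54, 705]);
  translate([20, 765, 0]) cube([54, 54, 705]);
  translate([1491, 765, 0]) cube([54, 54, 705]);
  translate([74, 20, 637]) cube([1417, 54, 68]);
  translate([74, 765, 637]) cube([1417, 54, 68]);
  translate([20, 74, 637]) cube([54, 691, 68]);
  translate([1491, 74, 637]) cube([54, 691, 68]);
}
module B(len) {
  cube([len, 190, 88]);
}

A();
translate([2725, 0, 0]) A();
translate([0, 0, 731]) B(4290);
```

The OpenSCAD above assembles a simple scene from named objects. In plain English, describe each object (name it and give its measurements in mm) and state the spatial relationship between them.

A is a table with a 1565×839 mm rectangular top, 26 mm thick, top surface at z = 731 mm, supported by four 54×54 mm square legs, each inset 20 mm from the nearest pair of top edges, running from the floor. Four apron rails, 54 mm thick and 68 mm tall, run between adjacent legs with their top edges flush with the underside of the top and their outer faces flush with the legs' outer faces.

B is a rectangular beam 4290 mm long (x), 190 mm deep (y), 88 mm thick (z).

The beam spans the tops of two tables placed 1160 mm apart, resting at z = 731 mm.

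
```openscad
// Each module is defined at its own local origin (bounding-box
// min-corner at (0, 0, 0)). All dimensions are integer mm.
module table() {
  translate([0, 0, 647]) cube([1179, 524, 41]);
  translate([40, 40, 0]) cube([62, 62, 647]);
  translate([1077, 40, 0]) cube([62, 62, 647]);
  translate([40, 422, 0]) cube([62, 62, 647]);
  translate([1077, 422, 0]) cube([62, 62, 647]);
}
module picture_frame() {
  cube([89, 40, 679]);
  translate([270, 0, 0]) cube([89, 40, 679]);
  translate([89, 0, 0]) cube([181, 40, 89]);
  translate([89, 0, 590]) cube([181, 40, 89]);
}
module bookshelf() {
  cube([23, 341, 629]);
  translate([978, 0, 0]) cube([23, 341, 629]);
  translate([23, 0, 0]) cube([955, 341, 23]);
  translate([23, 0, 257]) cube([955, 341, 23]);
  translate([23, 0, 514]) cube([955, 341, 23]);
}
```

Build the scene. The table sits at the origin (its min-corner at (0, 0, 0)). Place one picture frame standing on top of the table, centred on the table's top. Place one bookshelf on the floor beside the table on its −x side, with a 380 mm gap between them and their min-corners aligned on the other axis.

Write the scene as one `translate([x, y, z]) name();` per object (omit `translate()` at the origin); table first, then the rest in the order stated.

table();
translate([410, 242, 688]) picture_frame();
translate([-1381, 0, 0]) bookshelf();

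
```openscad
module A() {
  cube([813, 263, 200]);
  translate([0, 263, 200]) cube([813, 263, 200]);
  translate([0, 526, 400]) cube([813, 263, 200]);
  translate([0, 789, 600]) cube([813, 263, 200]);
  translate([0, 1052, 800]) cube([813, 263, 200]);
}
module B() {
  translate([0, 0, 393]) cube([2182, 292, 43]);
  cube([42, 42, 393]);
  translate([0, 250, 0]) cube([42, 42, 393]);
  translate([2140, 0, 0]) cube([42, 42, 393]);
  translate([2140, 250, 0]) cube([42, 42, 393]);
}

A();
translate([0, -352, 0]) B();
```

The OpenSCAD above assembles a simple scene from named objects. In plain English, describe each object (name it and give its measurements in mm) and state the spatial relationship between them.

A is a straight staircase of 5 solid steps. Each step is 813 mm wide (x), 263 mm deep (y, the going) and 200 mm tall (the rise). The first step rests on the floor; each subsequent step sits one going further in +y and one rise higher in +z, directly behind and above the previous step with no overlap.

B is a bench: a 2182×292 mm seat slab, 43 mm thick, top at z = 436 mm, on four 42×42 mm square legs flush with the seat corners and standing on z = 0.

The bench is on the floor beside the staircase on its −y side.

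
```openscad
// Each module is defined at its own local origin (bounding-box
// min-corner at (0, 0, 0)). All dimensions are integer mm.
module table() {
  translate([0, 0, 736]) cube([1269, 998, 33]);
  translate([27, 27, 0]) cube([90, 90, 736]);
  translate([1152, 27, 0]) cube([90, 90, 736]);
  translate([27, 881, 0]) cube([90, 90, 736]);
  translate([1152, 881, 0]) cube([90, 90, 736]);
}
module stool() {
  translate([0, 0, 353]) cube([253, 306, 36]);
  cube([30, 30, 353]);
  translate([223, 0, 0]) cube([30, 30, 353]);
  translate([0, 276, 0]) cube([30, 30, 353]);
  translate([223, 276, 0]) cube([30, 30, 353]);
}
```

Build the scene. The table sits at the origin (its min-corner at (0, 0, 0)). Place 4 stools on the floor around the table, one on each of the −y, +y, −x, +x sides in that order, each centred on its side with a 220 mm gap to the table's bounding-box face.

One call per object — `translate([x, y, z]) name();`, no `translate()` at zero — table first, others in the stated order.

table();
translate([508, -526, 0]) stool();
translate([508, 1218, 0]) stool();
translate([-473, 346, 0]) stool();
translate([1489, 346, 0]) stool();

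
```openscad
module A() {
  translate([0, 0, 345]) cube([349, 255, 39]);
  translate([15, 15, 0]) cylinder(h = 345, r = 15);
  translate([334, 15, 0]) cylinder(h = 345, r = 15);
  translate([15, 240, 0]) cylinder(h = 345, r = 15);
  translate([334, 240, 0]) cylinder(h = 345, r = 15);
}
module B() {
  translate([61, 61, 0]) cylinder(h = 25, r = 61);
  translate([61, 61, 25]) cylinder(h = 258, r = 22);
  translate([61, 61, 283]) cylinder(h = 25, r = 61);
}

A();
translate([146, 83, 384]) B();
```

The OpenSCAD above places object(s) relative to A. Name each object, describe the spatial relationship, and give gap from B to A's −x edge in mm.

A is a stool. B is a spool. The spool is on top of the stool. The gap from the spool to the stool's −x edge is 146 mm.

The spool's min-x is at 146; the stool's min-x is 0; gap = 146 mm.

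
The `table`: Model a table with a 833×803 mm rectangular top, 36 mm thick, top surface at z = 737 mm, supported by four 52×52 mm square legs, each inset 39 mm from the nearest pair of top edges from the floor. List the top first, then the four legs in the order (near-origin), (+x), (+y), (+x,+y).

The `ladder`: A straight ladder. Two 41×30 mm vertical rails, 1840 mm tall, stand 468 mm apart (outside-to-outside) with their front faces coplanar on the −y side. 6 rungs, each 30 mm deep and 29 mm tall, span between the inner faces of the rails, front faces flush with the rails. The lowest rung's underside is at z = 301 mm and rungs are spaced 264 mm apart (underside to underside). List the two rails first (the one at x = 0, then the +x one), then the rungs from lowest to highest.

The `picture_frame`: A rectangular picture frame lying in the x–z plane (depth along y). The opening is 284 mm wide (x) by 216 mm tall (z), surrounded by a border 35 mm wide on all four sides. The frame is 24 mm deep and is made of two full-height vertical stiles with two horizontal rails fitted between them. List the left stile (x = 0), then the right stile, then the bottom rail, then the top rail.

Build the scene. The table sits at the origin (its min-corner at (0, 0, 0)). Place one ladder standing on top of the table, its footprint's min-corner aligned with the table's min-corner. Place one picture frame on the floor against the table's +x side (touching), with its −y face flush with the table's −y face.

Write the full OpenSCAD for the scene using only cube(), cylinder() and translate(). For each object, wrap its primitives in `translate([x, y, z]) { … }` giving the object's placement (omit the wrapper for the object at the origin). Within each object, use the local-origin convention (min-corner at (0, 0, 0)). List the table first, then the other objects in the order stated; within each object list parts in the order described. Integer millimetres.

translate([0, 0, 701]) cube([833, 803, 36]);
translate([39, 39, 0]) cube([52, 52, 701]);
translate([742, 39, 0]) cube([52, 52, 701]);
translate([39, 712, 0]) cube([52, 52, 701]);
translate([742, 712, 0]) cube([52, 52, 701]);
translate([0, 0, 737]) {
  cube([41, 30, 1840]);
  translate([427, 0, 0]) cube([41, 30, 1840]);
  translate([41, 0, 301]) cube([386, 30, 29]);
  translate([41, 0, 565]) cube([386, 30, 29]);
  translate([41, 0, 829]) cube([386, 30, 29]);
  translate([41, 0, 1093]) cube([386, 30, 29]);
  translate([41, 0, 1357]) cube([386, 30, 29]);
  translate([41, 0, 1621]) cube([386, 30, 29]);
}
translate([833, 0, 0]) {
  cube([35, 24, 286]);
  translate([319, 0, 0]) cube([35, 24, 286]);
  translate([35, 0, 0]) cube([284, 24, 35]);
  translate([35, 0, 251]) cube([284, 24, 35]);
}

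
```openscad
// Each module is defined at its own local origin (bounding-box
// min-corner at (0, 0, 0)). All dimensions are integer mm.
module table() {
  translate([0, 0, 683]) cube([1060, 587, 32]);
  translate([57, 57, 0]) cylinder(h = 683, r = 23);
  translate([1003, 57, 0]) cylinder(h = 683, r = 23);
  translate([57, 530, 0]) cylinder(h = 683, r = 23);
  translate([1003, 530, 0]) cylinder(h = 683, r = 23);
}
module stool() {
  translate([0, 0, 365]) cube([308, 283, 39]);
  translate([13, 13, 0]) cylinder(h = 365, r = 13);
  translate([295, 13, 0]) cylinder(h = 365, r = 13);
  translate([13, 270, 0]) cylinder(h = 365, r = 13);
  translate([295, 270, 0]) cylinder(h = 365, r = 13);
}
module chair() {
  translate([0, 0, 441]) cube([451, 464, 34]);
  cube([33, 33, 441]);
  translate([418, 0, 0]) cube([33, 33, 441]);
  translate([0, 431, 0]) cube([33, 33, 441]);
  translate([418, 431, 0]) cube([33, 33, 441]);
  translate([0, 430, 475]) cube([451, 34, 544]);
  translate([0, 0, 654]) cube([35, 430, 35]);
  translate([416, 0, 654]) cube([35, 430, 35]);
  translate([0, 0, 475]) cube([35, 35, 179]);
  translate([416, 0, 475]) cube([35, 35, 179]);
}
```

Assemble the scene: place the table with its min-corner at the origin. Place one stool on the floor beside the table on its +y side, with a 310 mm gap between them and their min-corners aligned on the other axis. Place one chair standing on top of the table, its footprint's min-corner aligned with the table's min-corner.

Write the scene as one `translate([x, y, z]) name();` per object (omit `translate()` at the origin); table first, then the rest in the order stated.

table();
translate([0, 897, 0]) stool();
translate([0, 0, 715]) chair();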